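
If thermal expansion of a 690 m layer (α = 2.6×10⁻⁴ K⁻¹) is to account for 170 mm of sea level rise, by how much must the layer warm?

about 0.948 K

ΔT = Δh/(αH) = 0.17 / (2.6×10⁻⁴ × 690) ≈ 0.9476 K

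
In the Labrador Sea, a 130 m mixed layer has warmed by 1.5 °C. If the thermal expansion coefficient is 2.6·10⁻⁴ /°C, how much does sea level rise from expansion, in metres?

0.0507 m

Δh = αΔT·H = 2.6×10⁻⁴ × 1.5 × 130 = 0.05070 m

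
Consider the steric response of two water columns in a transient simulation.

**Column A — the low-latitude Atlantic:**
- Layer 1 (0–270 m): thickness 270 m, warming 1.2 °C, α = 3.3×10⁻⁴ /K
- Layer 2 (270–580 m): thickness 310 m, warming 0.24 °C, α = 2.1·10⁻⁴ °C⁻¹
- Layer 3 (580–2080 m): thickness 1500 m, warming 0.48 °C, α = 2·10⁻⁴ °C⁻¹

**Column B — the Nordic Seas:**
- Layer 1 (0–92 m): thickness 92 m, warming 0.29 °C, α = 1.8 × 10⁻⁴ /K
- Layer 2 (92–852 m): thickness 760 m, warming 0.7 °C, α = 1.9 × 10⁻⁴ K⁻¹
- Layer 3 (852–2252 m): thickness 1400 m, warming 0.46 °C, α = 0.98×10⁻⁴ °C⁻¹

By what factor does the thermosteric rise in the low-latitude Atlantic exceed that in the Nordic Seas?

A Layer 1: 3.3×10⁻⁴ × 270 × 1.2 = 0.10692 m
A Layer 2: 310 × 0.24 × 2.1×10⁻⁴ = 0.015624 m
A 1500 × 0.48 × 2×10⁻⁴ = 0.14400 m
A total: 0.266544 m
B 0–92 m: 0.29 × 92 × 1.8×10⁻⁴ = 0.0048024 m
B 92–852 m: 0.7 × 760 × 1.9×10⁻⁴ = 0.10108 m
B Layer 3: 1400 × 0.46 × 0.98×10⁻⁴ = 0.063112 m
B total: 0.1689944 m
Ratio: 0.266544 / 0.1689944 ≈ 1.577

≈ 1.6×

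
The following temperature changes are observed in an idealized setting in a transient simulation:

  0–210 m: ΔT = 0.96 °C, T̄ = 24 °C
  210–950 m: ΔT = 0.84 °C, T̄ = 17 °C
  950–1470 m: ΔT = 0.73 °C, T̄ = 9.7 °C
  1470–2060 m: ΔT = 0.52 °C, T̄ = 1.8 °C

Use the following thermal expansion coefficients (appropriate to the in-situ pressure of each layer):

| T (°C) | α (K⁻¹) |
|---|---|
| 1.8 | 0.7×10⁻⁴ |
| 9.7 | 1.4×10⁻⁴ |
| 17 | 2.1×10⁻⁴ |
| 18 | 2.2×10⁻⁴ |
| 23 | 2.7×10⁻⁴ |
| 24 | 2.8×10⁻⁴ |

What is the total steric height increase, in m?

Layer 1 at 24 °C → α = 2.8×10⁻⁴ K⁻¹
Layer 2 at 17 °C → α = 2.1×10⁻⁴ K⁻¹
Layer 3 at 9.7 °C → α = 1.4×10⁻⁴ K⁻¹
Layer 4 at 1.8 °C → α = 0.7×10⁻⁴ K⁻¹
Layer 1: 2.8×10⁻⁴ × 0.96 × 210 = 0.056448 m
210–950 m: 2.1×10⁻⁴ × 740 × 0.84 = 0.130536 m
0.73 × 1.4×10⁻⁴ × 520 = 0.053144 m
1470–2060 m: 0.52 × 0.7×10⁻⁴ × 590 = 0.021476 m
Δh = 0.056448 + 0.130536 + 0.053144 + 0.021476 = 0.261604 m

Δh ≈ 0.26 m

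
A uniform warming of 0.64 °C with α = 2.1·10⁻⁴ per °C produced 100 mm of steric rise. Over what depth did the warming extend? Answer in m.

744 m

H = Δh/(αΔT) = 0.1 / (2.1×10⁻⁴ × 0.64) ≈ 744.0 m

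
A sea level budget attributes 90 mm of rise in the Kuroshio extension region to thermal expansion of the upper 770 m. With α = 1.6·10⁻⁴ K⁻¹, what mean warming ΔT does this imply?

ΔT = Δh/(αH) = 0.09 / (1.6×10⁻⁴ × 770) ≈ 0.7305 K

0.731 K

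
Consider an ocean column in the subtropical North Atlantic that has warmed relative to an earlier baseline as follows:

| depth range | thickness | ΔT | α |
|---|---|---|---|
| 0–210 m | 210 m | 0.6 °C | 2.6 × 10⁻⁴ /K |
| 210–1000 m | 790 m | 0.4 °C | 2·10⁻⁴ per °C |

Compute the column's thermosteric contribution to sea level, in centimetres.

9.60 cm

Layer 1: 2.6×10⁻⁴ × 0.6 × 210 = 0.03276 m
Layer 2: 0.4 × 2×10⁻⁴ × 790 = 0.06320 m
Δh = 0.03276 + 0.06320 = 0.09596 m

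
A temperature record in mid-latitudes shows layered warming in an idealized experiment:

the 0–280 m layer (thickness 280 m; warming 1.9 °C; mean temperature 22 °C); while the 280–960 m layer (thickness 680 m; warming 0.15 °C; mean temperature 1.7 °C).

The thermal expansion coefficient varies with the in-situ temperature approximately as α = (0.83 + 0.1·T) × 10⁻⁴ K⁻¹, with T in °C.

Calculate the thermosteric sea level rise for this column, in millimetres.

Layer 1: α = (0.83 + 0.1×22)×10⁻⁴ = 3.03×10⁻⁴ K⁻¹
Layer 2: α = (0.83 + 0.1×1.7)×10⁻⁴ = 1×10⁻⁴ K⁻¹
1.9 × 280 × 3.03×10⁻⁴ = 0.161196 m
0.15 × 1×10⁻⁴ × 680 = 0.01020 m
Δh = 0.161196 + 0.01020 = 0.171396 m

170 mm of thermosteric rise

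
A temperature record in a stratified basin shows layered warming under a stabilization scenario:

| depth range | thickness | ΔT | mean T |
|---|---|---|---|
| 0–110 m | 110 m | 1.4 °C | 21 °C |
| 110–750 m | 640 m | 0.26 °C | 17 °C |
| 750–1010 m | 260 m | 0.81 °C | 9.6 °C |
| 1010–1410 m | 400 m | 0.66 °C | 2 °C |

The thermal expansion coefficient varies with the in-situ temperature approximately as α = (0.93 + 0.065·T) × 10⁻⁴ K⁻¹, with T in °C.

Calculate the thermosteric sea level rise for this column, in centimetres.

Layer 1: α = (0.93 + 0.065×21)×10⁻⁴ = 2.295×10⁻⁴ K⁻¹
Layer 2: α = (0.93 + 0.065×17)×10⁻⁴ = 2.035×10⁻⁴ K⁻¹
Layer 3: α = (0.93 + 0.065×9.6)×10⁻⁴ = 1.554×10⁻⁴ K⁻¹
Layer 4: α = (0.93 + 0.065×2)×10⁻⁴ = 1.06×10⁻⁴ K⁻¹
0–110 m: 1.4 × 2.295×10⁻⁴ × 110 = 0.035343 m
0.26 × 2.035×10⁻⁴ × 640 = 0.0338624 m
Layer 3: 1.554×10⁻⁴ × 0.81 × 260 = 0.03272724 m
1010–1410 m: 400 × 0.66 × 1.06×10⁻⁴ = 0.027984 m
Δh = 0.035343 + 0.0338624 + 0.03272724 + 0.027984 = 0.12991664 m

about 13.0 cm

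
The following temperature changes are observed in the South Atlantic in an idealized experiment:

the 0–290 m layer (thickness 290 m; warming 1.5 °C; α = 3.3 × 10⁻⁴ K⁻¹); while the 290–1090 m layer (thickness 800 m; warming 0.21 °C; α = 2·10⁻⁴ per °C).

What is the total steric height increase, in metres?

0–290 m: 290 × 1.5 × 3.3×10⁻⁴ = 0.14355 m
Layer 2: 800 × 2×10⁻⁴ × 0.21 = 0.03360 m
Δh = 0.14355 + 0.03360 = 0.17715 m ≈ 0.177 m

0.177 m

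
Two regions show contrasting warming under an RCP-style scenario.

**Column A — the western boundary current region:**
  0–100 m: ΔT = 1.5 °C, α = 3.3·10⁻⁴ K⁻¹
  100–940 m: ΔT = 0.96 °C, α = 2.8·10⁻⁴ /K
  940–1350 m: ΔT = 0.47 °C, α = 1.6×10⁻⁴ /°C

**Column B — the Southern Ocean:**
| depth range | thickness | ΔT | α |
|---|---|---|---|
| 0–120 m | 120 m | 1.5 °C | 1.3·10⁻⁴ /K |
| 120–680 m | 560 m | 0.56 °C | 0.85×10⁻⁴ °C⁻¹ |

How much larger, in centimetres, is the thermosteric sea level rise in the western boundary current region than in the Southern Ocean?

26 cm

A Layer 1: 3.3×10⁻⁴ × 100 × 1.5 = 0.04950 m
A 0.96 × 840 × 2.8×10⁻⁴ = 0.225792 m
A 0.47 × 410 × 1.6×10⁻⁴ = 0.030832 m
A total: 0.306124 m
B 0–120 m: 120 × 1.3×10⁻⁴ × 1.5 = 0.02340 m
B 560 × 0.85×10⁻⁴ × 0.56 = 0.026656 m
B total: 0.050056 m
Difference: 0.306124 − 0.050056 = 0.256068 m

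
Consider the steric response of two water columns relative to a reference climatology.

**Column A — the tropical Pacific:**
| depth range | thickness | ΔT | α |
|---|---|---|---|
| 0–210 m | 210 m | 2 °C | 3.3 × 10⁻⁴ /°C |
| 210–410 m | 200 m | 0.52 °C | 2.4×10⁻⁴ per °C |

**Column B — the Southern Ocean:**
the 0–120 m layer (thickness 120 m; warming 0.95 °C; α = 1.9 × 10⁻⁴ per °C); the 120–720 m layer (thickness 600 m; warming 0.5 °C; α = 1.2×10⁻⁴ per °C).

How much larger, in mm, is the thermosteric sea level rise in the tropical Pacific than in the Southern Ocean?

A Layer 1: 3.3×10⁻⁴ × 2 × 210 = 0.13860 m
A 210–410 m: 200 × 2.4×10⁻⁴ × 0.52 = 0.02496 m
A total: 0.16356 m
B Layer 1: 1.9×10⁻⁴ × 120 × 0.95 = 0.02166 m
B Layer 2: 600 × 1.2×10⁻⁴ × 0.5 = 0.03600 m
B total: 0.05766 m
Difference: 0.16356 − 0.05766 = 0.10590 m

110 mm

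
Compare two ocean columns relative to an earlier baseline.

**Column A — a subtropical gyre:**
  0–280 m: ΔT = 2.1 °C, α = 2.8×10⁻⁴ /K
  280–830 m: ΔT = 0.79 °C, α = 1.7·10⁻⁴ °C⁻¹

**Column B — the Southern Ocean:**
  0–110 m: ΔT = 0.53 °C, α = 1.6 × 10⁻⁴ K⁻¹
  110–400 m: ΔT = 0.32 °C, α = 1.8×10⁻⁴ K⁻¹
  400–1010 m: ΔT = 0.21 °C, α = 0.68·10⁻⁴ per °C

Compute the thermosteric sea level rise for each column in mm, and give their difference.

A 0–280 m: 2.1 × 2.8×10⁻⁴ × 280 = 0.16464 m
A 280–830 m: 1.7×10⁻⁴ × 550 × 0.79 = 0.073865 m
A total: 0.238505 m
B Layer 1: 0.53 × 110 × 1.6×10⁻⁴ = 0.009328 m
B 290 × 0.32 × 1.8×10⁻⁴ = 0.016704 m
B 0.21 × 610 × 0.68×10⁻⁴ = 0.0087108 m
B total: 0.0347428 m
Difference: 0.238505 − 0.0347428 = 0.2037622 m

A: 240 mm; B: 35 mm; difference 200 mm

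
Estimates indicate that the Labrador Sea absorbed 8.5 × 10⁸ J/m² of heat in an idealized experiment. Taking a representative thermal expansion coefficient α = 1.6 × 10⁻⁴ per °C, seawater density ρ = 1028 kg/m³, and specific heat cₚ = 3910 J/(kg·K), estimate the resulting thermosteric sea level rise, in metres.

0.034 m

Δh = αQ/(ρcₚ) = 1.6×10⁻⁴ × 8.5×10⁸ / (1028 × 3910) ≈ 0.033835 m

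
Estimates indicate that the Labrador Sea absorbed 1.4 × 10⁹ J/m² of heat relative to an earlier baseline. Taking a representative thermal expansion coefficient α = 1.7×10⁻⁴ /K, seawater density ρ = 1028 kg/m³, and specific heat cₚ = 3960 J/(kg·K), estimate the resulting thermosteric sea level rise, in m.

0.0585 m

Δh = αQ/(ρcₚ) = 1.7×10⁻⁴ × 1.4×10⁹ / (1028 × 3960) ≈ 0.058464 m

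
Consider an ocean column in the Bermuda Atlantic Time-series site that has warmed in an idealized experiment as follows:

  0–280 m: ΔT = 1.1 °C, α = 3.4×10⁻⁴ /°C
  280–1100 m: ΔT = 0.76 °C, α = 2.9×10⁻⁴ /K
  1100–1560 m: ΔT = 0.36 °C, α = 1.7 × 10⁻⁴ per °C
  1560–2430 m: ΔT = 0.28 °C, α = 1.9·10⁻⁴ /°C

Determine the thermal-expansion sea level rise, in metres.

Δh = 0.360 m

0–280 m: 3.4×10⁻⁴ × 280 × 1.1 = 0.10472 m
Layer 2: 0.76 × 820 × 2.9×10⁻⁴ = 0.180728 m
1100–1560 m: 1.7×10⁻⁴ × 460 × 0.36 = 0.028152 m
Layer 4: 870 × 1.9×10⁻⁴ × 0.28 = 0.046284 m
Δh = 0.10472 + 0.180728 + 0.028152 + 0.046284 = 0.359884 m ≈ 0.360 m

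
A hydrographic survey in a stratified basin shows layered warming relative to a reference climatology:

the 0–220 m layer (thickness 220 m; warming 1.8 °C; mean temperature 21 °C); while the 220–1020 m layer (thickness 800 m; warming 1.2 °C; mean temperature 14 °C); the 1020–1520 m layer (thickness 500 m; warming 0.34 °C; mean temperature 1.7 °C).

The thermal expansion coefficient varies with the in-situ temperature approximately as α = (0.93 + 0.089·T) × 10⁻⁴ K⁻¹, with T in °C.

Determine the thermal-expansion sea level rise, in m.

Layer 1: α = (0.93 + 0.089×21)×10⁻⁴ = 2.799×10⁻⁴ K⁻¹
Layer 2: α = (0.93 + 0.089×14)×10⁻⁴ = 2.176×10⁻⁴ K⁻¹
Layer 3: α = (0.93 + 0.089×1.7)×10⁻⁴ = 1.0813×10⁻⁴ K⁻¹
1.8 × 220 × 2.799×10⁻⁴ = 0.1108404 m
220–1020 m: 1.2 × 800 × 2.176×10⁻⁴ = 0.208896 m
Layer 3: 0.34 × 1.0813×10⁻⁴ × 500 = 0.0183821 m
Δh = 0.1108404 + 0.208896 + 0.0183821 = 0.3381185 m

Δh ≈ 0.34 m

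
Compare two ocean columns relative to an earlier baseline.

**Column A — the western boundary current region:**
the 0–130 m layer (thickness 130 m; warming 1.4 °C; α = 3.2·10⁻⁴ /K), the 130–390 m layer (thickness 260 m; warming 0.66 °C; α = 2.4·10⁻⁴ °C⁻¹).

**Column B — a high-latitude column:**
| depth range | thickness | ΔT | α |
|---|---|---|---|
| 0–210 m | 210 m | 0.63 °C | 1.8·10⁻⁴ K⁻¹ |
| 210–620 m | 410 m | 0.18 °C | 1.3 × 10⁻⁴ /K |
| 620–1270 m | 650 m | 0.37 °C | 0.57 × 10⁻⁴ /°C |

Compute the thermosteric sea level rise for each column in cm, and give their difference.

A: 9.9 cm; B: 4.7 cm; difference 5.2 cm

A 0–130 m: 130 × 3.2×10⁻⁴ × 1.4 = 0.05824 m
A Layer 2: 0.66 × 260 × 2.4×10⁻⁴ = 0.041184 m
A total: 0.099424 m
B 0–210 m: 0.63 × 210 × 1.8×10⁻⁴ = 0.023814 m
B Layer 2: 410 × 1.3×10⁻⁴ × 0.18 = 0.009594 m
B 0.37 × 650 × 0.57×10⁻⁴ = 0.0137085 m
B total: 0.0471165 m
Difference: 0.099424 − 0.0471165 = 0.0523075 m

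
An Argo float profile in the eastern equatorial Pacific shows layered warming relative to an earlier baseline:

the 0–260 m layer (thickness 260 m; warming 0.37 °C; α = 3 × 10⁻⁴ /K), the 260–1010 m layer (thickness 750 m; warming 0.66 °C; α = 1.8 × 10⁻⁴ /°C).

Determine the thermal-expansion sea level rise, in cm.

260 × 0.37 × 3×10⁻⁴ = 0.02886 m
Layer 2: 0.66 × 1.8×10⁻⁴ × 750 = 0.08910 m
Δh = 0.02886 + 0.08910 = 0.11796 m

12 cm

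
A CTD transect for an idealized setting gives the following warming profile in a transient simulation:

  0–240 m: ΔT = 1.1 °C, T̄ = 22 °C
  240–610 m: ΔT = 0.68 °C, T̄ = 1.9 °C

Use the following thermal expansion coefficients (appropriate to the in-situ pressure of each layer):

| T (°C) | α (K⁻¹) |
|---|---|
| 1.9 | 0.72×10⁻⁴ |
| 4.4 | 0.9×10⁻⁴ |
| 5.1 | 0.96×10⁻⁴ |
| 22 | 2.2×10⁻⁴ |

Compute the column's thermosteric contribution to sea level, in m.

Δh = 0.0762 m

Layer 1 at 22 °C → α = 2.2×10⁻⁴ K⁻¹
Layer 2 at 1.9 °C → α = 0.72×10⁻⁴ K⁻¹
240 × 2.2×10⁻⁴ × 1.1 = 0.05808 m
0.68 × 0.72×10⁻⁴ × 370 = 0.0181152 m
Δh = 0.05808 + 0.0181152 = 0.0761952 m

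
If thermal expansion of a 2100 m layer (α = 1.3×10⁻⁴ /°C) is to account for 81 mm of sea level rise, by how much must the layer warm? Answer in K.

ΔT = Δh/(αH) = 0.081 / (1.3×10⁻⁴ × 2100) ≈ 0.2967 K

0.30 K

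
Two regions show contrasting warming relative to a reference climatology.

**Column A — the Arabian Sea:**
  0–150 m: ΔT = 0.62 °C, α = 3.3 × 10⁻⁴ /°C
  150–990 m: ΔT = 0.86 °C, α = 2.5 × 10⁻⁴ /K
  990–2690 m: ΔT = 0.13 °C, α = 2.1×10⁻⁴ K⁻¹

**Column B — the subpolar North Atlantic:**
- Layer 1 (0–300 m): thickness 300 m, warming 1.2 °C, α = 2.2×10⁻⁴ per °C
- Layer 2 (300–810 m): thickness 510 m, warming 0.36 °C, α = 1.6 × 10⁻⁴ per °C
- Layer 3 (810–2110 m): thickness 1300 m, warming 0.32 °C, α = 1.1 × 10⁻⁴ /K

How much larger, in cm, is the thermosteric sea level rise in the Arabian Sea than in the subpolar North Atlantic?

10 cm larger

A Layer 1: 3.3×10⁻⁴ × 0.62 × 150 = 0.03069 m
A Layer 2: 0.86 × 840 × 2.5×10⁻⁴ = 0.18060 m
A 990–2690 m: 2.1×10⁻⁴ × 1700 × 0.13 = 0.04641 m
A total: 0.25770 m
B 2.2×10⁻⁴ × 1.2 × 300 = 0.07920 m
B 300–810 m: 0.36 × 510 × 1.6×10⁻⁴ = 0.029376 m
B Layer 3: 0.32 × 1.1×10⁻⁴ × 1300 = 0.04576 m
B total: 0.154336 m
Difference: 0.25770 − 0.154336 = 0.103364 m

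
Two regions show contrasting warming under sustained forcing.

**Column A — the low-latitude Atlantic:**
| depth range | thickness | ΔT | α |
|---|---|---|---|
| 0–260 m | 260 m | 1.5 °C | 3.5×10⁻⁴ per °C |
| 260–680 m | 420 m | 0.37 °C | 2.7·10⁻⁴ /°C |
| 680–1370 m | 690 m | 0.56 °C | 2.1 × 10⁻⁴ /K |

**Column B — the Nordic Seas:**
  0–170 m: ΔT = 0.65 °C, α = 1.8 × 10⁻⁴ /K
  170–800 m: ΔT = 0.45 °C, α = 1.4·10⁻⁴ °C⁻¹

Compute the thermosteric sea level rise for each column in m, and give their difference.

Δh_A ≈ 0.260 m, Δh_B ≈ 0.0596 m; difference ≈ 0.200 m

A 260 × 1.5 × 3.5×10⁻⁴ = 0.13650 m
A Layer 2: 420 × 2.7×10⁻⁴ × 0.37 = 0.041958 m
A Layer 3: 2.1×10⁻⁴ × 0.56 × 690 = 0.081144 m
A total: 0.259602 m
B Layer 1: 170 × 0.65 × 1.8×10⁻⁴ = 0.01989 m
B Layer 2: 0.45 × 630 × 1.4×10⁻⁴ = 0.03969 m
B total: 0.05958 m
Difference: 0.259602 − 0.05958 = 0.200022 m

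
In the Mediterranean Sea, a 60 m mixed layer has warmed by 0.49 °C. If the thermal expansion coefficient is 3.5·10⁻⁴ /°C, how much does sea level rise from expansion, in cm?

Δh = αΔT·H = 3.5×10⁻⁴ × 0.49 × 60 = 0.01029 m

1.0 cm of thermosteric rise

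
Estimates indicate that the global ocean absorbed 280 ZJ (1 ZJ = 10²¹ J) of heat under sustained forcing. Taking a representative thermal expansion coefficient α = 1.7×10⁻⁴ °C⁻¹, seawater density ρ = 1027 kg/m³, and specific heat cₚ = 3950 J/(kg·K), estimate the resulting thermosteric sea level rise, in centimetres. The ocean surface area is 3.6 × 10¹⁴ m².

3.26 cm of thermosteric rise

Per unit area: Q = 280×10²¹ / (3.6×10¹⁴) ≈ 7.778×10⁸ J/m²
Δh = αQ/(ρcₚ) = 1.7×10⁻⁴ × 7.778×10⁸ / (1027 × 3950) ≈ 0.032595 m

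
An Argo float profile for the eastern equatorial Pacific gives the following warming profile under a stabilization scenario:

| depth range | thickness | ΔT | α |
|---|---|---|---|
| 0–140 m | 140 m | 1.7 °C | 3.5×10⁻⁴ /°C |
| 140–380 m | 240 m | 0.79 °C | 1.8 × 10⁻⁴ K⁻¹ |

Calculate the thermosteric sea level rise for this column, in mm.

0–140 m: 140 × 3.5×10⁻⁴ × 1.7 = 0.08330 m
Layer 2: 0.79 × 240 × 1.8×10⁻⁴ = 0.034128 m
Δh = 0.08330 + 0.034128 = 0.117428 m

about 117 mm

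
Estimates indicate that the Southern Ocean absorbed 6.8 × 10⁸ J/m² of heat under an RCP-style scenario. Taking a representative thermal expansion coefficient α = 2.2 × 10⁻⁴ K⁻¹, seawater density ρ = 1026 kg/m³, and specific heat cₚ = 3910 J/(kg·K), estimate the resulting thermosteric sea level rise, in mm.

37.3 mm

Δh = αQ/(ρcₚ) = 2.2×10⁻⁴ × 6.8×10⁸ / (1026 × 3910) ≈ 0.037291 m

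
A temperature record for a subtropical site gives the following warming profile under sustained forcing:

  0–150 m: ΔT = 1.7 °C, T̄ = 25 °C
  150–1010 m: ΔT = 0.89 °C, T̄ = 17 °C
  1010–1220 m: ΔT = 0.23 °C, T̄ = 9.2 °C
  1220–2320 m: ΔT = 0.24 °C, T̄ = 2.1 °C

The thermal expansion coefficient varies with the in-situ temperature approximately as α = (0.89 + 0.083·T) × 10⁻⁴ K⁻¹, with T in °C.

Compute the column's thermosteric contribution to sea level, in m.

Δh = 0.288 m

Layer 1: α = (0.89 + 0.083×25)×10⁻⁴ = 2.965×10⁻⁴ K⁻¹
Layer 2: α = (0.89 + 0.083×17)×10⁻⁴ = 2.301×10⁻⁴ K⁻¹
Layer 3: α = (0.89 + 0.083×9.2)×10⁻⁴ = 1.6536×10⁻⁴ K⁻¹
Layer 4: α = (0.89 + 0.083×2.1)×10⁻⁴ = 1.0643×10⁻⁴ K⁻¹
0–150 m: 150 × 1.7 × 2.965×10⁻⁴ = 0.0756075 m
Layer 2: 2.301×10⁻⁴ × 0.89 × 860 = 0.17611854 m
Layer 3: 0.23 × 1.6536×10⁻⁴ × 210 = 0.007986888 m
1220–2320 m: 1100 × 1.0643×10⁻⁴ × 0.24 = 0.02809752 m
Δh = 0.0756075 + 0.17611854 + 0.007986888 + 0.02809752 = 0.287810448 m ≈ 0.288 m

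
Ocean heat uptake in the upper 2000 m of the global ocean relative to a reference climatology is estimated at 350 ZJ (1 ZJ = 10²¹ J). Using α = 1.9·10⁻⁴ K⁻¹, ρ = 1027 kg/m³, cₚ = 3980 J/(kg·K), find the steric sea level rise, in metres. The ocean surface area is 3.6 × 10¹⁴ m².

Per unit area: Q = 350×10²¹ / (3.6×10¹⁴) ≈ 9.722×10⁸ J/m²
Δh = αQ/(ρcₚ) = 1.9×10⁻⁴ × 9.722×10⁸ / (1027 × 3980) ≈ 0.045191 m

0.045 m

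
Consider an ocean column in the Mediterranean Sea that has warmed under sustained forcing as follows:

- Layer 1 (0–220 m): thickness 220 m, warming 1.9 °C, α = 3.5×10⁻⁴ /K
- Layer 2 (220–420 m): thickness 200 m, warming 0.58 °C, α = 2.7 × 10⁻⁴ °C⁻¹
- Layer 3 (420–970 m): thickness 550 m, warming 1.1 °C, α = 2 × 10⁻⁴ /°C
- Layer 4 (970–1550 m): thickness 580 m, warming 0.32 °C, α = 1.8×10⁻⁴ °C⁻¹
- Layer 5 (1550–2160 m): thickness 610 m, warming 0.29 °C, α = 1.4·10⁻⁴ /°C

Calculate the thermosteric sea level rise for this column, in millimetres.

360 mm of thermosteric rise

Layer 1: 220 × 3.5×10⁻⁴ × 1.9 = 0.14630 m
Layer 2: 2.7×10⁻⁴ × 0.58 × 200 = 0.03132 m
2×10⁻⁴ × 1.1 × 550 = 0.12100 m
1.8×10⁻⁴ × 580 × 0.32 = 0.033408 m
1.4×10⁻⁴ × 0.29 × 610 = 0.024766 m
Δh = 0.14630 + 0.03132 + 0.12100 + 0.033408 + 0.024766 = 0.356794 m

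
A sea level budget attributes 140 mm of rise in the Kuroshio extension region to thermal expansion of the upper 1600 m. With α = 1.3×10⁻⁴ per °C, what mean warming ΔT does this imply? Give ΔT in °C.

ΔT = Δh/(αH) = 0.14 / (1.3×10⁻⁴ × 1600) ≈ 0.6731 °C

ΔT ≈ 0.67 °C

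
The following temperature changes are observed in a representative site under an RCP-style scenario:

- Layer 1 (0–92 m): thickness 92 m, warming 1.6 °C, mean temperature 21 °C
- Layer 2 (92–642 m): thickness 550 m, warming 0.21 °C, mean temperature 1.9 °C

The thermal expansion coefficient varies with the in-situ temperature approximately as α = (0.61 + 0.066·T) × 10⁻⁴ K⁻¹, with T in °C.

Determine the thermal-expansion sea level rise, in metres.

Layer 1: α = (0.61 + 0.066×21)×10⁻⁴ = 1.996×10⁻⁴ K⁻¹
Layer 2: α = (0.61 + 0.066×1.9)×10⁻⁴ = 0.7354×10⁻⁴ K⁻¹
1.996×10⁻⁴ × 1.6 × 92 = 0.02938112 m
Layer 2: 0.7354×10⁻⁴ × 550 × 0.21 = 0.00849387 m
Δh = 0.02938112 + 0.00849387 = 0.03787499 m ≈ 0.0379 m

Δh ≈ 0.0379 m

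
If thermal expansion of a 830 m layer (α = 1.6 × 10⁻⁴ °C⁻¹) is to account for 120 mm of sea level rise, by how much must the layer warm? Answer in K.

ΔT = Δh/(αH) = 0.12 / (1.6×10⁻⁴ × 830) ≈ 0.9036 K

ΔT ≈ 0.90 K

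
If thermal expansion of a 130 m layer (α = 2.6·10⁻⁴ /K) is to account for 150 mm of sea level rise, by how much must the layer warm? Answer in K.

ΔT = Δh/(αH) = 0.15 / (2.6×10⁻⁴ × 130) ≈ 4.438 K

ΔT ≈ 4.44 K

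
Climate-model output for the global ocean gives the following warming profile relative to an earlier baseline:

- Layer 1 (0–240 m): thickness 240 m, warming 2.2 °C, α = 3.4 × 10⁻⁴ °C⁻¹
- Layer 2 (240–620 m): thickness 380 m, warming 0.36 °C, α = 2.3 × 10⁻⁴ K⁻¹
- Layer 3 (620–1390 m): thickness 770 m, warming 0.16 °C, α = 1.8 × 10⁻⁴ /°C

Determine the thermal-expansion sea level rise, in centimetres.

Layer 1: 2.2 × 3.4×10⁻⁴ × 240 = 0.17952 m
0.36 × 2.3×10⁻⁴ × 380 = 0.031464 m
1.8×10⁻⁴ × 0.16 × 770 = 0.022176 m
Δh = 0.17952 + 0.031464 + 0.022176 = 0.23316 m

23.3 cm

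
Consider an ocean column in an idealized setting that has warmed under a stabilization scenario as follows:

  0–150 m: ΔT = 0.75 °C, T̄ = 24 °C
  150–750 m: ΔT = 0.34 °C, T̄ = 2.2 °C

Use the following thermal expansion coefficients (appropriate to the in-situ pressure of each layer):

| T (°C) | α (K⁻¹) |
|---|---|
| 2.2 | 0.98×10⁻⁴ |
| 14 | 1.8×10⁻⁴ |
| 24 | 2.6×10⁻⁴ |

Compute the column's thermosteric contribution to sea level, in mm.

Layer 1 at 24 °C → α = 2.6×10⁻⁴ K⁻¹
Layer 2 at 2.2 °C → α = 0.98×10⁻⁴ K⁻¹
0.75 × 150 × 2.6×10⁻⁴ = 0.02925 m
Layer 2: 600 × 0.34 × 0.98×10⁻⁴ = 0.019992 m
Δh = 0.02925 + 0.019992 = 0.049242 m

Δh = 49.2 mm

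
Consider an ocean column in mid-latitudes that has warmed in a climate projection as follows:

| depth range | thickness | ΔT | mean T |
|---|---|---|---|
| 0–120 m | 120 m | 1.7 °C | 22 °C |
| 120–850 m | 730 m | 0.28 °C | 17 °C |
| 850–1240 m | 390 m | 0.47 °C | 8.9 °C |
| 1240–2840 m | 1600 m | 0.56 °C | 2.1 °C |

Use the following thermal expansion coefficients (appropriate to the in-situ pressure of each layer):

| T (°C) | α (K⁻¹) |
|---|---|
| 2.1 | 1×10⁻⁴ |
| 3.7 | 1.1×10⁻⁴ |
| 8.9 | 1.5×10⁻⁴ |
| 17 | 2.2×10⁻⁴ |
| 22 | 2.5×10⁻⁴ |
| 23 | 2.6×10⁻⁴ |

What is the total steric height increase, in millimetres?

Δh = 210 mm

Layer 1 at 22 °C → α = 2.5×10⁻⁴ K⁻¹
Layer 2 at 17 °C → α = 2.2×10⁻⁴ K⁻¹
Layer 3 at 8.9 °C → α = 1.5×10⁻⁴ K⁻¹
Layer 4 at 2.1 °C → α = 1×10⁻⁴ K⁻¹
Layer 1: 2.5×10⁻⁴ × 1.7 × 120 = 0.05100 m
0.28 × 730 × 2.2×10⁻⁴ = 0.044968 m
Layer 3: 1.5×10⁻⁴ × 390 × 0.47 = 0.027495 m
Layer 4: 0.56 × 1600 × 1×10⁻⁴ = 0.08960 m
Δh = 0.05100 + 0.044968 + 0.027495 + 0.08960 = 0.213063 m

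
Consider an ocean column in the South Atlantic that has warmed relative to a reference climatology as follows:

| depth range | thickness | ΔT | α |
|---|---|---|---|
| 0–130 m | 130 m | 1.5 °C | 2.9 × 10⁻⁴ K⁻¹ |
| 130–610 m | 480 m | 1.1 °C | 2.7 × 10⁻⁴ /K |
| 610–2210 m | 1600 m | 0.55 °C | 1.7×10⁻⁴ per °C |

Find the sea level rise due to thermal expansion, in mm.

0–130 m: 2.9×10⁻⁴ × 130 × 1.5 = 0.05655 m
2.7×10⁻⁴ × 480 × 1.1 = 0.14256 m
1.7×10⁻⁴ × 0.55 × 1600 = 0.14960 m
Δh = 0.05655 + 0.14256 + 0.14960 = 0.34871 m ≈ 349 mm

349 mm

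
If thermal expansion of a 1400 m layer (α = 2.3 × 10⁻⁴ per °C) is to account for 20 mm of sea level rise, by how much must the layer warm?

ΔT = Δh/(αH) = 0.02 / (2.3×10⁻⁴ × 1400) ≈ 0.06211 °C

about 0.0621 °C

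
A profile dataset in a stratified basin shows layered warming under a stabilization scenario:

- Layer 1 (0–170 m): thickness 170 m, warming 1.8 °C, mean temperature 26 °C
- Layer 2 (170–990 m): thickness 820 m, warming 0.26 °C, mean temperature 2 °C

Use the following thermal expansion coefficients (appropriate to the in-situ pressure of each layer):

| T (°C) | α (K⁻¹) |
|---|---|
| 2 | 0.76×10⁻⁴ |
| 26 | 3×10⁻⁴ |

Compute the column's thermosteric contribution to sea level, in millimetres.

Layer 1 at 26 °C → α = 3×10⁻⁴ K⁻¹
Layer 2 at 2 °C → α = 0.76×10⁻⁴ K⁻¹
Layer 1: 3×10⁻⁴ × 170 × 1.8 = 0.09180 m
Layer 2: 0.26 × 0.76×10⁻⁴ × 820 = 0.0162032 m
Δh = 0.09180 + 0.0162032 = 0.1080032 m ≈ 108 mm

108 mm of thermosteric rise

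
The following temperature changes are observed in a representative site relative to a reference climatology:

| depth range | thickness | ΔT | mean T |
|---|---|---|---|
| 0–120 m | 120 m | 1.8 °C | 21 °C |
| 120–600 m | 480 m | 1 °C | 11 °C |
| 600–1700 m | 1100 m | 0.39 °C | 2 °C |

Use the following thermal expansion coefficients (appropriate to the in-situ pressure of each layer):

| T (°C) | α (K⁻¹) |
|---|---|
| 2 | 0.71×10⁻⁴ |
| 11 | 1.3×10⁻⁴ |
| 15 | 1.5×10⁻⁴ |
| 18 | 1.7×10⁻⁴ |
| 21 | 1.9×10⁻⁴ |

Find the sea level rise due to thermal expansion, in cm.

13 cm of thermosteric rise

Layer 1 at 21 °C → α = 1.9×10⁻⁴ K⁻¹
Layer 2 at 11 °C → α = 1.3×10⁻⁴ K⁻¹
Layer 3 at 2 °C → α = 0.71×10⁻⁴ K⁻¹
Layer 1: 1.8 × 120 × 1.9×10⁻⁴ = 0.04104 m
Layer 2: 1.3×10⁻⁴ × 480 × 1 = 0.06240 m
600–1700 m: 0.39 × 0.71×10⁻⁴ × 1100 = 0.030459 m
Δh = 0.04104 + 0.06240 + 0.030459 = 0.133899 m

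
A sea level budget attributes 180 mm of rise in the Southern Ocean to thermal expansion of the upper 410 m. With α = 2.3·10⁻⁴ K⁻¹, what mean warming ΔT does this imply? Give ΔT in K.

ΔT = Δh/(αH) = 0.18 / (2.3×10⁻⁴ × 410) ≈ 1.909 K

ΔT ≈ 1.9 K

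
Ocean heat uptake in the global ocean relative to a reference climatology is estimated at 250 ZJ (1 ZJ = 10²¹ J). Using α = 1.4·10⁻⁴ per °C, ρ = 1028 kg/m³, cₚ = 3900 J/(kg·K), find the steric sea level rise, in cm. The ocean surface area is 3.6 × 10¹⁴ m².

Δh = 2.4 cm

Per unit area: Q = 250×10²¹ / (3.6×10¹⁴) ≈ 6.944×10⁸ J/m²
Δh = αQ/(ρcₚ) = 1.4×10⁻⁴ × 6.944×10⁸ / (1028 × 3900) ≈ 0.024248 m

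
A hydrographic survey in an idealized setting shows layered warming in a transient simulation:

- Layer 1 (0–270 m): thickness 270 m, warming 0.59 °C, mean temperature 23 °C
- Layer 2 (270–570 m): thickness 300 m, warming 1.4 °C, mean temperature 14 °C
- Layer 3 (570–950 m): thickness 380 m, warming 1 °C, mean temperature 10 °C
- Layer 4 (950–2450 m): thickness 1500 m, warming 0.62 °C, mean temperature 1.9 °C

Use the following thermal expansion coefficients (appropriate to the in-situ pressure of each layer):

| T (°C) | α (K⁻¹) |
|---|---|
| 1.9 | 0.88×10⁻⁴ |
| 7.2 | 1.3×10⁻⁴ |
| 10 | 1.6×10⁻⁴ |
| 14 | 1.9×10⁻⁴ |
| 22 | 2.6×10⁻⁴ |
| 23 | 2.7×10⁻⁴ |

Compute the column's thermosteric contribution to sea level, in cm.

Layer 1 at 23 °C → α = 2.7×10⁻⁴ K⁻¹
Layer 2 at 14 °C → α = 1.9×10⁻⁴ K⁻¹
Layer 3 at 10 °C → α = 1.6×10⁻⁴ K⁻¹
Layer 4 at 1.9 °C → α = 0.88×10⁻⁴ K⁻¹
0–270 m: 0.59 × 270 × 2.7×10⁻⁴ = 0.043011 m
270–570 m: 1.9×10⁻⁴ × 300 × 1.4 = 0.07980 m
570–950 m: 380 × 1.6×10⁻⁴ × 1 = 0.06080 m
950–2450 m: 0.88×10⁻⁴ × 1500 × 0.62 = 0.08184 m
Δh = 0.043011 + 0.07980 + 0.06080 + 0.08184 = 0.265451 m ≈ 26.5 cm

about 26.5 cm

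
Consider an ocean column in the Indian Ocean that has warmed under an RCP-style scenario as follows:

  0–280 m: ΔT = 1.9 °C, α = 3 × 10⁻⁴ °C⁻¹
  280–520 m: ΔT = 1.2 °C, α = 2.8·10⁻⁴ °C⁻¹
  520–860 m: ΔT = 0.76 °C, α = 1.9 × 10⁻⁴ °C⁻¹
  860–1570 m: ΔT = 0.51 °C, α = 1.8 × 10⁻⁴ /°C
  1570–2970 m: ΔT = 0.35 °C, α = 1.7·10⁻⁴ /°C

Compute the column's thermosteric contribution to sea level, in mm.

438 mm

Layer 1: 1.9 × 280 × 3×10⁻⁴ = 0.15960 m
Layer 2: 2.8×10⁻⁴ × 240 × 1.2 = 0.08064 m
0.76 × 340 × 1.9×10⁻⁴ = 0.049096 m
Layer 4: 1.8×10⁻⁴ × 0.51 × 710 = 0.065178 m
0.35 × 1.7×10⁻⁴ × 1400 = 0.08330 m
Δh = 0.15960 + 0.08064 + 0.049096 + 0.065178 + 0.08330 = 0.437814 m ≈ 438 mm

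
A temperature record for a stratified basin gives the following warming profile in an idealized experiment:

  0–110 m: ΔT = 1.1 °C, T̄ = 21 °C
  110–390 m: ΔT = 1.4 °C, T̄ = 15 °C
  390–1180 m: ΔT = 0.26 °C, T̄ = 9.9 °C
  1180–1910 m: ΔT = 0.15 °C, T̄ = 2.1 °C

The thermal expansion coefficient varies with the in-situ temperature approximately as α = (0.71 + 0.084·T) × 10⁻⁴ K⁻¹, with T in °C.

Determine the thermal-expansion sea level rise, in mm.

Δh ≈ 149 mm

Layer 1: α = (0.71 + 0.084×21)×10⁻⁴ = 2.474×10⁻⁴ K⁻¹
Layer 2: α = (0.71 + 0.084×15)×10⁻⁴ = 1.97×10⁻⁴ K⁻¹
Layer 3: α = (0.71 + 0.084×9.9)×10⁻⁴ = 1.5416×10⁻⁴ K⁻¹
Layer 4: α = (0.71 + 0.084×2.1)×10⁻⁴ = 0.8864×10⁻⁴ K⁻¹
2.474×10⁻⁴ × 110 × 1.1 = 0.0299354 m
110–390 m: 1.4 × 280 × 1.97×10⁻⁴ = 0.077224 m
Layer 3: 1.5416×10⁻⁴ × 790 × 0.26 = 0.031664464 m
1180–1910 m: 0.15 × 0.8864×10⁻⁴ × 730 = 0.00970608 m
Δh = 0.0299354 + 0.077224 + 0.031664464 + 0.00970608 = 0.148529944 m ≈ 149 mm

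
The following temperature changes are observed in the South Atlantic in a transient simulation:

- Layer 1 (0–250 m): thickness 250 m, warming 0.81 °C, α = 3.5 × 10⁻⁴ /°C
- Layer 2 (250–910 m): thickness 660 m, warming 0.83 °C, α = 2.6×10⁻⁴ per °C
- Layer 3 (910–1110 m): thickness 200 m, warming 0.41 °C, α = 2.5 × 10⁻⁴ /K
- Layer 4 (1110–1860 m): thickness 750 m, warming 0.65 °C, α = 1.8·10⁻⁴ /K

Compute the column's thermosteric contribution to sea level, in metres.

Δh = 0.322 m

Layer 1: 3.5×10⁻⁴ × 0.81 × 250 = 0.070875 m
660 × 0.83 × 2.6×10⁻⁴ = 0.142428 m
910–1110 m: 0.41 × 200 × 2.5×10⁻⁴ = 0.02050 m
0.65 × 1.8×10⁻⁴ × 750 = 0.08775 m
Δh = 0.070875 + 0.142428 + 0.02050 + 0.08775 = 0.321553 m ≈ 0.322 m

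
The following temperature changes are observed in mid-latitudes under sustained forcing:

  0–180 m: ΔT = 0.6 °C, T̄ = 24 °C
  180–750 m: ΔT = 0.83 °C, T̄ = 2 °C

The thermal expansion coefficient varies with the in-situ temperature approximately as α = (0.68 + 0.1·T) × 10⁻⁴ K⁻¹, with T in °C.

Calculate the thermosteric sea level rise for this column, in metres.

Layer 1: α = (0.68 + 0.1×24)×10⁻⁴ = 3.08×10⁻⁴ K⁻¹
Layer 2: α = (0.68 + 0.1×2)×10⁻⁴ = 0.88×10⁻⁴ K⁻¹
0–180 m: 3.08×10⁻⁴ × 0.6 × 180 = 0.033264 m
Layer 2: 0.88×10⁻⁴ × 0.83 × 570 = 0.0416328 m
Δh = 0.033264 + 0.0416328 = 0.0748968 m

about 0.075 m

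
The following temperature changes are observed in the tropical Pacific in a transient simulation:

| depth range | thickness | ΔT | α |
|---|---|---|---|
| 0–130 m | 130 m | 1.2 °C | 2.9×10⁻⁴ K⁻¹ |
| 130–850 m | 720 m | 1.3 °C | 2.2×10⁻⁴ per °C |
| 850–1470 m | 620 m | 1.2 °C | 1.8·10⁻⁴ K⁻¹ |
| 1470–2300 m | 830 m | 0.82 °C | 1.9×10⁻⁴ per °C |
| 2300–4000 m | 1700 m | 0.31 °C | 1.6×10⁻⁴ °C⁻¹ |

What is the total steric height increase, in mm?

Δh ≈ 599 mm

0–130 m: 2.9×10⁻⁴ × 1.2 × 130 = 0.04524 m
130–850 m: 720 × 1.3 × 2.2×10⁻⁴ = 0.20592 m
Layer 3: 1.8×10⁻⁴ × 620 × 1.2 = 0.13392 m
1470–2300 m: 1.9×10⁻⁴ × 830 × 0.82 = 0.129314 m
1.6×10⁻⁴ × 0.31 × 1700 = 0.08432 m
Δh = 0.04524 + 0.20592 + 0.13392 + 0.129314 + 0.08432 = 0.598714 m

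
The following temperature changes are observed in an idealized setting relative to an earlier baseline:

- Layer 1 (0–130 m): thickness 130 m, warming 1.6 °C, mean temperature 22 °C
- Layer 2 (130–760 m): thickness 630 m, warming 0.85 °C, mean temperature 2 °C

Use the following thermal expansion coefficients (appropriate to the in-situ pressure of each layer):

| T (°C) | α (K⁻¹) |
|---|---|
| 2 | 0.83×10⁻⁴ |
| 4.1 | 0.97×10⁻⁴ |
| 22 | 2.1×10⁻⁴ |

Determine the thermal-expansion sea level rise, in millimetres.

Δh = 88 mm

Layer 1 at 22 °C → α = 2.1×10⁻⁴ K⁻¹
Layer 2 at 2 °C → α = 0.83×10⁻⁴ K⁻¹
0–130 m: 2.1×10⁻⁴ × 130 × 1.6 = 0.04368 m
Layer 2: 0.85 × 0.83×10⁻⁴ × 630 = 0.0444465 m
Δh = 0.04368 + 0.0444465 = 0.0881265 m ≈ 88 mm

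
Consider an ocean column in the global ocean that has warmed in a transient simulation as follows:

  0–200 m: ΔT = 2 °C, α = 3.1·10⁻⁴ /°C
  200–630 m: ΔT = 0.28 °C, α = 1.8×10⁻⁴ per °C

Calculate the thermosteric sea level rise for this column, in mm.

0–200 m: 200 × 2 × 3.1×10⁻⁴ = 0.12400 m
Layer 2: 1.8×10⁻⁴ × 0.28 × 430 = 0.021672 m
Δh = 0.12400 + 0.021672 = 0.145672 m

about 146 mm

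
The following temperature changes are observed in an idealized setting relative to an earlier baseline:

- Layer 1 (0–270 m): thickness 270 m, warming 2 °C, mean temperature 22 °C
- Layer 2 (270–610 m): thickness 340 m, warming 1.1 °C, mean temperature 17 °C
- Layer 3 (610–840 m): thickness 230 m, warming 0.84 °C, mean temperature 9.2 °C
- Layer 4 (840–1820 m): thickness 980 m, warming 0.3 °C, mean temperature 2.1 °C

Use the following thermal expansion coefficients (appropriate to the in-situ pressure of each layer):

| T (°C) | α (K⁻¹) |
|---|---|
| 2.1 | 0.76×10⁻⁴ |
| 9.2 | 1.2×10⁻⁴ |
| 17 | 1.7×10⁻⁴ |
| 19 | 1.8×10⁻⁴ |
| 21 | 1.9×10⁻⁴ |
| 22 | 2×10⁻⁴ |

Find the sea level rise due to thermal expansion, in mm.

Δh ≈ 220 mm

Layer 1 at 22 °C → α = 2×10⁻⁴ K⁻¹
Layer 2 at 17 °C → α = 1.7×10⁻⁴ K⁻¹
Layer 3 at 9.2 °C → α = 1.2×10⁻⁴ K⁻¹
Layer 4 at 2.1 °C → α = 0.76×10⁻⁴ K⁻¹
Layer 1: 2×10⁻⁴ × 2 × 270 = 0.10800 m
Layer 2: 1.7×10⁻⁴ × 340 × 1.1 = 0.06358 m
0.84 × 230 × 1.2×10⁻⁴ = 0.023184 m
0.76×10⁻⁴ × 980 × 0.3 = 0.022344 m
Δh = 0.10800 + 0.06358 + 0.023184 + 0.022344 = 0.217108 m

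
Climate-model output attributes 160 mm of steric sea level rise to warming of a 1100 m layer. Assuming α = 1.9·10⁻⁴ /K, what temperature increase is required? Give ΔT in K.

ΔT ≈ 0.77 K

ΔT = Δh/(αH) = 0.16 / (1.9×10⁻⁴ × 1100) ≈ 0.7656 K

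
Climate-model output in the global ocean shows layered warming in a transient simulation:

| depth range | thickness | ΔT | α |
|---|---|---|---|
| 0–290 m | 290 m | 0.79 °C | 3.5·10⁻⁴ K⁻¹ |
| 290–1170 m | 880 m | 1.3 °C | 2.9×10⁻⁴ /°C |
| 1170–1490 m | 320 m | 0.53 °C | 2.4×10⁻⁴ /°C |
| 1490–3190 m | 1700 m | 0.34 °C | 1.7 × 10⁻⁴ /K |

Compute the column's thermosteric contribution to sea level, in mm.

0.79 × 290 × 3.5×10⁻⁴ = 0.080185 m
1.3 × 2.9×10⁻⁴ × 880 = 0.33176 m
0.53 × 2.4×10⁻⁴ × 320 = 0.040704 m
1.7×10⁻⁴ × 0.34 × 1700 = 0.09826 m
Δh = 0.080185 + 0.33176 + 0.040704 + 0.09826 = 0.550909 m

about 551 mm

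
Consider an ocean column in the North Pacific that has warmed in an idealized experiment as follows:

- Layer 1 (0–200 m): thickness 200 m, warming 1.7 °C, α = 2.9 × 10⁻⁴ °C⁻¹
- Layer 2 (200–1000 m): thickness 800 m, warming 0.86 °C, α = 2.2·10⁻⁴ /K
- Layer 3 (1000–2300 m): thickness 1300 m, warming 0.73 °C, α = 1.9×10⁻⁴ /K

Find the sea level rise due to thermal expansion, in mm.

430 mm

200 × 2.9×10⁻⁴ × 1.7 = 0.09860 m
2.2×10⁻⁴ × 0.86 × 800 = 0.15136 m
1000–2300 m: 1.9×10⁻⁴ × 0.73 × 1300 = 0.18031 m
Δh = 0.09860 + 0.15136 + 0.18031 = 0.43027 m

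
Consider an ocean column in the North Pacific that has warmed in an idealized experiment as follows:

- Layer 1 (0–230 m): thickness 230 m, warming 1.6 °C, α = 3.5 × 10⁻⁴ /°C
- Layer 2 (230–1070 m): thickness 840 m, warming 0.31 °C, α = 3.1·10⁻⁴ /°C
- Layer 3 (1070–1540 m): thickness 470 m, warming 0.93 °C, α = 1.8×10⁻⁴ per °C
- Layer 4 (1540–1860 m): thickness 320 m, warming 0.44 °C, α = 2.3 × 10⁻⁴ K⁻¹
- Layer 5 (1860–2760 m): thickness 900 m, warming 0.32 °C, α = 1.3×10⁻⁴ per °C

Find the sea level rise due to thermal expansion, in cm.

Δh ≈ 35.8 cm

0–230 m: 230 × 3.5×10⁻⁴ × 1.6 = 0.12880 m
230–1070 m: 840 × 0.31 × 3.1×10⁻⁴ = 0.080724 m
0.93 × 470 × 1.8×10⁻⁴ = 0.078678 m
Layer 4: 320 × 2.3×10⁻⁴ × 0.44 = 0.032384 m
1.3×10⁻⁴ × 0.32 × 900 = 0.03744 m
Δh = 0.12880 + 0.080724 + 0.078678 + 0.032384 + 0.03744 = 0.358026 m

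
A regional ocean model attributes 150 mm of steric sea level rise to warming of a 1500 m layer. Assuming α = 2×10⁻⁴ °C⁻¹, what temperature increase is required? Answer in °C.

0.50 °C

ΔT = Δh/(αH) = 0.15 / (2×10⁻⁴ × 1500) = 0.5000 °C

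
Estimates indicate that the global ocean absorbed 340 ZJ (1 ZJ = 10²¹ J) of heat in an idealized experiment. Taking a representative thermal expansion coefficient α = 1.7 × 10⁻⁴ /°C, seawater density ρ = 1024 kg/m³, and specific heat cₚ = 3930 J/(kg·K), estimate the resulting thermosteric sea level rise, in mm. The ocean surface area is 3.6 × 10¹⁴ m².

Δh = 39.9 mm

Per unit area: Q = 340×10²¹ / (3.6×10¹⁴) ≈ 9.444×10⁸ J/m²
Δh = αQ/(ρcₚ) = 1.7×10⁻⁴ × 9.444×10⁸ / (1024 × 3930) ≈ 0.039894 m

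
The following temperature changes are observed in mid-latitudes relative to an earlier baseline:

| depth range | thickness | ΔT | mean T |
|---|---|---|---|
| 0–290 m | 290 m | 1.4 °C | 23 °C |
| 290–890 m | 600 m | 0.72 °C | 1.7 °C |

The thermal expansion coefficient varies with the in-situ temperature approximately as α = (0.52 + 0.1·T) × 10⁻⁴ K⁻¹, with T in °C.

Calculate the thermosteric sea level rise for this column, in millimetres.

Δh ≈ 140 mm

Layer 1: α = (0.52 + 0.1×23)×10⁻⁴ = 2.82×10⁻⁴ K⁻¹
Layer 2: α = (0.52 + 0.1×1.7)×10⁻⁴ = 0.69×10⁻⁴ K⁻¹
0–290 m: 1.4 × 2.82×10⁻⁴ × 290 = 0.114492 m
600 × 0.72 × 0.69×10⁻⁴ = 0.029808 m
Δh = 0.114492 + 0.029808 = 0.14430 m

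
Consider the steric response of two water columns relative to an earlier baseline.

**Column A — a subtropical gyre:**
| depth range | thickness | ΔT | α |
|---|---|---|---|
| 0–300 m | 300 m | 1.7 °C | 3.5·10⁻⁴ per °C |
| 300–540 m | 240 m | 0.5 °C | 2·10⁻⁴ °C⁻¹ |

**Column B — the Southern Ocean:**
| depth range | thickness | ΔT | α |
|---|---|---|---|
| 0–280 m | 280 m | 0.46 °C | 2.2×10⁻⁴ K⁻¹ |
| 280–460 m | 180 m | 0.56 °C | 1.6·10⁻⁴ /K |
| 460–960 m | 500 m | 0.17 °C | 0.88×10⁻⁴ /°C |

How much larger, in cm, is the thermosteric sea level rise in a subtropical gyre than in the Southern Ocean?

A 300 × 3.5×10⁻⁴ × 1.7 = 0.17850 m
A Layer 2: 2×10⁻⁴ × 0.5 × 240 = 0.02400 m
A total: 0.20250 m
B 0–280 m: 280 × 0.46 × 2.2×10⁻⁴ = 0.028336 m
B 280–460 m: 180 × 1.6×10⁻⁴ × 0.56 = 0.016128 m
B Layer 3: 0.17 × 500 × 0.88×10⁻⁴ = 0.00748 m
B total: 0.051944 m
Difference: 0.20250 − 0.051944 = 0.150556 m

15.1 cm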